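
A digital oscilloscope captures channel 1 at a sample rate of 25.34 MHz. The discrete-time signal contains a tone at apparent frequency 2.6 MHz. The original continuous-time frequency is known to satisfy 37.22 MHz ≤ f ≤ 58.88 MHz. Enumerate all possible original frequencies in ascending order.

48.08 MHz, 53.28 MHz

Frequencies that alias to 2.6 MHz are k·fs ± 2.6 MHz for integer k ≥ 0.
k=0: 2.6 MHz.
k=1: 22.74 MHz, 27.94 MHz.
k=2: 48.08 MHz, 53.28 MHz.
k=3: 73.42 MHz, 78.62 MHz.
Within [37.22 MHz, 58.88 MHz]: 48.08 MHz, 53.28 MHz.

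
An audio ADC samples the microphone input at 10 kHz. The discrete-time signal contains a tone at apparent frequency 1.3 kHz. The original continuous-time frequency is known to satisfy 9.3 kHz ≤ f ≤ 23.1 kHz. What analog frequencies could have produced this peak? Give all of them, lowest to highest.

Frequencies that alias to 1.3 kHz are k·fs ± 1.3 kHz for integer k ≥ 0.
k=0: 1.3 kHz.
k=1: 8.7 kHz, 11.3 kHz.
k=2: 18.7 kHz, 21.3 kHz.
k=3: 28.7 kHz, 31.3 kHz.
Within [9.3 kHz, 23.1 kHz]: 11.3 kHz, 18.7 kHz, 21.3 kHz.

11.3 kHz, 18.7 kHz, 21.3 kHz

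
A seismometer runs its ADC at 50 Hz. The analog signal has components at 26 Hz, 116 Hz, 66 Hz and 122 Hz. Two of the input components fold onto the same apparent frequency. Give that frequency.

fs/2 = 25 Hz.
26 Hz > fs/2 = 25 Hz, folds to fs − 26 Hz = 24 Hz.
116 Hz mod fs = 16 Hz.
16 Hz ≤ fs/2 = 25 Hz, appears at 16 Hz.
66 Hz mod fs = 16 Hz.
16 Hz ≤ fs/2 = 25 Hz, appears at 16 Hz.
122 Hz mod fs = 22 Hz.
22 Hz ≤ fs/2 = 25 Hz, appears at 22 Hz.
66 Hz and 116 Hz both map to 16 Hz.

16 Hz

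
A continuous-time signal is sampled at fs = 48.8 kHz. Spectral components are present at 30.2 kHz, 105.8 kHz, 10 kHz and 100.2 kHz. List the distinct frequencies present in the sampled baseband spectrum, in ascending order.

2.6 kHz, 8.2 kHz, 10 kHz, 18.6 kHz

fs/2 = 24.4 kHz.
30.2 kHz > fs/2 = 24.4 kHz, folds to fs − 30.2 kHz = 18.6 kHz.
105.8 kHz mod fs = 8.2 kHz.
8.2 kHz ≤ fs/2 = 24.4 kHz, appears at 8.2 kHz.
10 kHz ≤ fs/2 = 24.4 kHz, passes unchanged.
100.2 kHz mod fs = 2.6 kHz.
2.6 kHz ≤ fs/2 = 24.4 kHz, appears at 2.6 kHz.
Distinct values: {2.6 kHz, 8.2 kHz, 10 kHz, 18.6 kHz}.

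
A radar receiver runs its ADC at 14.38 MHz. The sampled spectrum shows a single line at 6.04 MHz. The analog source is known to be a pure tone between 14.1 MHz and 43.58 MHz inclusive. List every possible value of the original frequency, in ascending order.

Frequencies that alias to 6.04 MHz are k·fs ± 6.04 MHz for integer k ≥ 0.
k=0: 6.04 MHz.
k=1: 8.34 MHz, 20.42 MHz.
k=2: 22.72 MHz, 34.8 MHz.
k=3: 37.1 MHz, 49.18 MHz.
k=4: 51.48 MHz, 63.56 MHz.
Within [14.1 MHz, 43.58 MHz]: 20.42 MHz, 22.72 MHz, 34.8 MHz, 37.1 MHz.

20.42 MHz, 22.72 MHz, 34.8 MHz, 37.1 MHz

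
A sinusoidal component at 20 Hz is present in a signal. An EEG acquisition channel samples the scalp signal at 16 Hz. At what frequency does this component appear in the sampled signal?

20 Hz mod fs = 4 Hz.
4 Hz ≤ fs/2 = 8 Hz, appears at 4 Hz.

4 Hz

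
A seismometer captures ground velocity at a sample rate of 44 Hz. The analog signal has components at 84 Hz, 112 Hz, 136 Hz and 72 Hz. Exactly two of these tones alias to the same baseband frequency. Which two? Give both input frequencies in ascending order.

84 Hz, 136 Hz

fs/2 = 22 Hz.
84 Hz mod fs = 40 Hz.
40 Hz > fs/2 = 22 Hz, folds to fs − 40 Hz = 4 Hz.
112 Hz mod fs = 24 Hz.
24 Hz > fs/2 = 22 Hz, folds to fs − 24 Hz = 20 Hz.
136 Hz mod fs = 4 Hz.
4 Hz ≤ fs/2 = 22 Hz, appears at 4 Hz.
72 Hz mod fs = 28 Hz.
28 Hz > fs/2 = 22 Hz, folds to fs − 28 Hz = 16 Hz.
84 Hz and 136 Hz both map to 4 Hz.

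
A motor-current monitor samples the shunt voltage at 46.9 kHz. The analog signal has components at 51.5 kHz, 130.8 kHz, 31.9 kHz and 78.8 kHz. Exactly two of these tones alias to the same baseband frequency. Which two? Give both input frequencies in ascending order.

31.9 kHz, 78.8 kHz

fs/2 = 23.45 kHz.
51.5 kHz mod fs = 4.6 kHz.
4.6 kHz ≤ fs/2 = 23.45 kHz, appears at 4.6 kHz.
130.8 kHz mod fs = 37 kHz.
37 kHz > fs/2 = 23.45 kHz, folds to fs − 37 kHz = 9.9 kHz.
31.9 kHz > fs/2 = 23.45 kHz, folds to fs − 31.9 kHz = 15 kHz.
78.8 kHz mod fs = 31.9 kHz.
31.9 kHz > fs/2 = 23.45 kHz, folds to fs − 31.9 kHz = 15 kHz.
31.9 kHz and 78.8 kHz both map to 15 kHz.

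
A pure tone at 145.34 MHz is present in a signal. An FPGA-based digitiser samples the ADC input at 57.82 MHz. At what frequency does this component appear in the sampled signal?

145.34 MHz mod fs = 29.7 MHz.
29.7 MHz > fs/2 = 28.91 MHz, folds to fs − 29.7 MHz = 28.12 MHz.

28.12 MHz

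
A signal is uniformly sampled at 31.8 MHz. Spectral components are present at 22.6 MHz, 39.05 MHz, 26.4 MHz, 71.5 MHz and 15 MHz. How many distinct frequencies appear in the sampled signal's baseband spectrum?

fs/2 = 15.9 MHz.
22.6 MHz > fs/2 = 15.9 MHz, folds to fs − 22.6 MHz = 9.2 MHz.
39.05 MHz mod fs = 7.25 MHz.
7.25 MHz ≤ fs/2 = 15.9 MHz, appears at 7.25 MHz.
26.4 MHz > fs/2 = 15.9 MHz, folds to fs − 26.4 MHz = 5.4 MHz.
71.5 MHz mod fs = 7.9 MHz.
7.9 MHz ≤ fs/2 = 15.9 MHz, appears at 7.9 MHz.
15 MHz ≤ fs/2 = 15.9 MHz, passes unchanged.
Distinct values: {5.4 MHz, 7.25 MHz, 7.9 MHz, 9.2 MHz, 15 MHz} → 5.

5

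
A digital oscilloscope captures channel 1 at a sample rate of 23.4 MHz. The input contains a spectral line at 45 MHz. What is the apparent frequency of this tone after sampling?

1.8 MHz

45 MHz mod fs = 21.6 MHz.
21.6 MHz > fs/2 = 11.7 MHz, folds to fs − 21.6 MHz = 1.8 MHz.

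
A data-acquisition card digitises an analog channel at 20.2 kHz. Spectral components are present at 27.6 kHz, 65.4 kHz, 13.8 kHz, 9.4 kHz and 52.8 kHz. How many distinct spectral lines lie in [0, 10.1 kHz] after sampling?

5

fs/2 = 10.1 kHz.
27.6 kHz mod fs = 7.4 kHz.
7.4 kHz ≤ fs/2 = 10.1 kHz, appears at 7.4 kHz.
65.4 kHz mod fs = 4.8 kHz.
4.8 kHz ≤ fs/2 = 10.1 kHz, appears at 4.8 kHz.
13.8 kHz > fs/2 = 10.1 kHz, folds to fs − 13.8 kHz = 6.4 kHz.
9.4 kHz ≤ fs/2 = 10.1 kHz, passes unchanged.
52.8 kHz mod fs = 12.4 kHz.
12.4 kHz > fs/2 = 10.1 kHz, folds to fs − 12.4 kHz = 7.8 kHz.
Distinct values: {4.8 kHz, 6.4 kHz, 7.4 kHz, 7.8 kHz, 9.4 kHz} → 5.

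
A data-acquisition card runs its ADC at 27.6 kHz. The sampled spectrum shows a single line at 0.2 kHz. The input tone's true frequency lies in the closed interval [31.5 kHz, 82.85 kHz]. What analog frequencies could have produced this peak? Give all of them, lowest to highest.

Frequencies that alias to 0.2 kHz are k·fs ± 0.2 kHz for integer k ≥ 0.
k=0: 0.2 kHz.
k=1: 27.4 kHz, 27.8 kHz.
k=2: 55 kHz, 55.4 kHz.
k=3: 82.6 kHz, 83 kHz.
k=4: 110.2 kHz, 110.6 kHz.
Within [31.5 kHz, 82.85 kHz]: 55 kHz, 55.4 kHz, 82.6 kHz.

55 kHz, 55.4 kHz, 82.6 kHz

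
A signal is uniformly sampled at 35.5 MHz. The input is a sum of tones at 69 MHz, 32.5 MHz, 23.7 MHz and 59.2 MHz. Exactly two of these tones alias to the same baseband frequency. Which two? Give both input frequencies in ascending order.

fs/2 = 17.75 MHz.
69 MHz mod fs = 33.5 MHz.
33.5 MHz > fs/2 = 17.75 MHz, folds to fs − 33.5 MHz = 2 MHz.
32.5 MHz > fs/2 = 17.75 MHz, folds to fs − 32.5 MHz = 3 MHz.
23.7 MHz > fs/2 = 17.75 MHz, folds to fs − 23.7 MHz = 11.8 MHz.
59.2 MHz mod fs = 23.7 MHz.
23.7 MHz > fs/2 = 17.75 MHz, folds to fs − 23.7 MHz = 11.8 MHz.
23.7 MHz and 59.2 MHz both map to 11.8 MHz.

23.7 MHz, 59.2 MHz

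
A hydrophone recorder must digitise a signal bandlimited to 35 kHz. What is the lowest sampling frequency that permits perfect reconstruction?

70 kHz

Nyquist rate = 2 × 35 kHz = 70 kHz.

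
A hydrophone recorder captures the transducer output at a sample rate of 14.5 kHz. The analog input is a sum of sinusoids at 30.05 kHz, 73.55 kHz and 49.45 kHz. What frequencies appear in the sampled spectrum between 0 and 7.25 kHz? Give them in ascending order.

1.05 kHz, 5.95 kHz

fs/2 = 7.25 kHz.
30.05 kHz mod fs = 1.05 kHz.
1.05 kHz ≤ fs/2 = 7.25 kHz, appears at 1.05 kHz.
73.55 kHz mod fs = 1.05 kHz.
1.05 kHz ≤ fs/2 = 7.25 kHz, appears at 1.05 kHz.
49.45 kHz mod fs = 5.95 kHz.
5.95 kHz ≤ fs/2 = 7.25 kHz, appears at 5.95 kHz.
Distinct values: {1.05 kHz, 5.95 kHz}.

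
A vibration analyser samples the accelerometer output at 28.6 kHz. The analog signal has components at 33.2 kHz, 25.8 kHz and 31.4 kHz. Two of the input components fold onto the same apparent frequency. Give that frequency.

fs/2 = 14.3 kHz.
33.2 kHz mod fs = 4.6 kHz.
4.6 kHz ≤ fs/2 = 14.3 kHz, appears at 4.6 kHz.
25.8 kHz > fs/2 = 14.3 kHz, folds to fs − 25.8 kHz = 2.8 kHz.
31.4 kHz mod fs = 2.8 kHz.
2.8 kHz ≤ fs/2 = 14.3 kHz, appears at 2.8 kHz.
25.8 kHz and 31.4 kHz both map to 2.8 kHz.

2.8 kHz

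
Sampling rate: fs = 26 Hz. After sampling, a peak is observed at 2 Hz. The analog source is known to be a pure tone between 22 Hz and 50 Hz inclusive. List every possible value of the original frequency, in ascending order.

Frequencies that alias to 2 Hz are k·fs ± 2 Hz for integer k ≥ 0.
k=0: 2 Hz.
k=1: 24 Hz, 28 Hz.
k=2: 50 Hz, 54 Hz.
k=3: 76 Hz, 80 Hz.
Within [22 Hz, 50 Hz]: 24 Hz, 28 Hz, 50 Hz.

24 Hz, 28 Hz, 50 Hz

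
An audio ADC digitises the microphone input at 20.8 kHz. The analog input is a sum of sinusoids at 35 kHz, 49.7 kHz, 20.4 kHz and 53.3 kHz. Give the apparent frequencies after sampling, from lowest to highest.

fs/2 = 10.4 kHz.
35 kHz mod fs = 14.2 kHz.
14.2 kHz > fs/2 = 10.4 kHz, folds to fs − 14.2 kHz = 6.6 kHz.
49.7 kHz mod fs = 8.1 kHz.
8.1 kHz ≤ fs/2 = 10.4 kHz, appears at 8.1 kHz.
20.4 kHz > fs/2 = 10.4 kHz, folds to fs − 20.4 kHz = 0.4 kHz.
53.3 kHz mod fs = 11.7 kHz.
11.7 kHz > fs/2 = 10.4 kHz, folds to fs − 11.7 kHz = 9.1 kHz.
Distinct values: {0.4 kHz, 6.6 kHz, 8.1 kHz, 9.1 kHz}.

0.4 kHz, 6.6 kHz, 8.1 kHz, 9.1 kHz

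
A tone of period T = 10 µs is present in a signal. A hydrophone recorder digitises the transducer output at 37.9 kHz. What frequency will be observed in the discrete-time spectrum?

13.7 kHz

T = 10 µs → f = 1/T = 100 kHz.
100 kHz mod fs = 24.2 kHz.
24.2 kHz > fs/2 = 18.95 kHz, folds to fs − 24.2 kHz = 13.7 kHz.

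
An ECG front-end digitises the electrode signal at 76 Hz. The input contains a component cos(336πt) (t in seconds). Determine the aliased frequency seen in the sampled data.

ω = 336π rad/s → f = ω/(2π) = 168 Hz.
168 Hz mod fs = 16 Hz.
16 Hz ≤ fs/2 = 38 Hz, appears at 16 Hz.

16 Hz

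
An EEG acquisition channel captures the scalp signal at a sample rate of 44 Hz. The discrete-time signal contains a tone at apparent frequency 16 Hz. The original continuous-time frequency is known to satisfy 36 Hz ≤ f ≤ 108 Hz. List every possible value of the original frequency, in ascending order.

Frequencies that alias to 16 Hz are k·fs ± 16 Hz for integer k ≥ 0.
k=0: 16 Hz.
k=1: 28 Hz, 60 Hz.
k=2: 72 Hz, 104 Hz.
k=3: 116 Hz, 148 Hz.
Within [36 Hz, 108 Hz]: 60 Hz, 72 Hz, 104 Hz.

60 Hz, 72 Hz, 104 Hz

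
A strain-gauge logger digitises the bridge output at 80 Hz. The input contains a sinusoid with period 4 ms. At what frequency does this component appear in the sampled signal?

10 Hz

T = 4 ms → f = 1/T = 250 Hz.
250 Hz mod fs = 10 Hz.
10 Hz ≤ fs/2 = 40 Hz, appears at 10 Hz.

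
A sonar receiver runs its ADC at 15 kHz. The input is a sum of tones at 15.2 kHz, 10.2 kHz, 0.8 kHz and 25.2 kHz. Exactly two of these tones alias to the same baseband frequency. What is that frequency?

4.8 kHz

fs/2 = 7.5 kHz.
15.2 kHz mod fs = 0.2 kHz.
0.2 kHz ≤ fs/2 = 7.5 kHz, appears at 0.2 kHz.
10.2 kHz > fs/2 = 7.5 kHz, folds to fs − 10.2 kHz = 4.8 kHz.
0.8 kHz ≤ fs/2 = 7.5 kHz, passes unchanged.
25.2 kHz mod fs = 10.2 kHz.
10.2 kHz > fs/2 = 7.5 kHz, folds to fs − 10.2 kHz = 4.8 kHz.
10.2 kHz and 25.2 kHz both map to 4.8 kHz.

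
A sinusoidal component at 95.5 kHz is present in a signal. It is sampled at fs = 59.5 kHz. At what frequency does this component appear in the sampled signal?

23.5 kHz

95.5 kHz mod fs = 36 kHz.
36 kHz > fs/2 = 29.75 kHz, folds to fs − 36 kHz = 23.5 kHz.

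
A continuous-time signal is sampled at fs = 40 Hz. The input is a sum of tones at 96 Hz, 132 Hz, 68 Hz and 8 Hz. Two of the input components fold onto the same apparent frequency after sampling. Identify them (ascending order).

fs/2 = 20 Hz.
96 Hz mod fs = 16 Hz.
16 Hz ≤ fs/2 = 20 Hz, appears at 16 Hz.
132 Hz mod fs = 12 Hz.
12 Hz ≤ fs/2 = 20 Hz, appears at 12 Hz.
68 Hz mod fs = 28 Hz.
28 Hz > fs/2 = 20 Hz, folds to fs − 28 Hz = 12 Hz.
8 Hz ≤ fs/2 = 20 Hz, passes unchanged.
68 Hz and 132 Hz both map to 12 Hz.

68 Hz, 132 Hz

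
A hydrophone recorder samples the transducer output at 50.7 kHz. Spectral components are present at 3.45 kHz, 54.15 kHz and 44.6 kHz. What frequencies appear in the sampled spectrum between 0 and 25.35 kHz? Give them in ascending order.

3.45 kHz, 6.1 kHz

fs/2 = 25.35 kHz.
3.45 kHz ≤ fs/2 = 25.35 kHz, passes unchanged.
54.15 kHz mod fs = 3.45 kHz.
3.45 kHz ≤ fs/2 = 25.35 kHz, appears at 3.45 kHz.
44.6 kHz > fs/2 = 25.35 kHz, folds to fs − 44.6 kHz = 6.1 kHz.
Distinct values: {3.45 kHz, 6.1 kHz}.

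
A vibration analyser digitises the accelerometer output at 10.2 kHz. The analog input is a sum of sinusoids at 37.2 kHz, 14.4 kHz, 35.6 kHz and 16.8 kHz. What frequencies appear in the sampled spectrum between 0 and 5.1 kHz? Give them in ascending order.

fs/2 = 5.1 kHz.
37.2 kHz mod fs = 6.6 kHz.
6.6 kHz > fs/2 = 5.1 kHz, folds to fs − 6.6 kHz = 3.6 kHz.
14.4 kHz mod fs = 4.2 kHz.
4.2 kHz ≤ fs/2 = 5.1 kHz, appears at 4.2 kHz.
35.6 kHz mod fs = 5 kHz.
5 kHz ≤ fs/2 = 5.1 kHz, appears at 5 kHz.
16.8 kHz mod fs = 6.6 kHz.
6.6 kHz > fs/2 = 5.1 kHz, folds to fs − 6.6 kHz = 3.6 kHz.
Distinct values: {3.6 kHz, 4.2 kHz, 5 kHz}.

3.6 kHz, 4.2 kHz, 5 kHz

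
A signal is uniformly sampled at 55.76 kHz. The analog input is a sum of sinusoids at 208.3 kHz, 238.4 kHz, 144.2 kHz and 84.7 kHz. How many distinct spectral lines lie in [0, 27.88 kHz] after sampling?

4

fs/2 = 27.88 kHz.
208.3 kHz mod fs = 41.02 kHz.
41.02 kHz > fs/2 = 27.88 kHz, folds to fs − 41.02 kHz = 14.74 kHz.
238.4 kHz mod fs = 15.36 kHz.
15.36 kHz ≤ fs/2 = 27.88 kHz, appears at 15.36 kHz.
144.2 kHz mod fs = 32.68 kHz.
32.68 kHz > fs/2 = 27.88 kHz, folds to fs − 32.68 kHz = 23.08 kHz.
84.7 kHz mod fs = 28.94 kHz.
28.94 kHz > fs/2 = 27.88 kHz, folds to fs − 28.94 kHz = 26.82 kHz.
Distinct values: {14.74 kHz, 15.36 kHz, 23.08 kHz, 26.82 kHz} → 4.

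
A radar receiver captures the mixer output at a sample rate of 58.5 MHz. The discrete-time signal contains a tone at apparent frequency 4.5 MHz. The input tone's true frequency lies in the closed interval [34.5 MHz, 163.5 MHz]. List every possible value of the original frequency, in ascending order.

54 MHz, 63 MHz, 112.5 MHz, 121.5 MHz

Frequencies that alias to 4.5 MHz are k·fs ± 4.5 MHz for integer k ≥ 0.
k=0: 4.5 MHz.
k=1: 54 MHz, 63 MHz.
k=2: 112.5 MHz, 121.5 MHz.
k=3: 171 MHz, 180 MHz.
Within [34.5 MHz, 163.5 MHz]: 54 MHz, 63 MHz, 112.5 MHz, 121.5 MHz.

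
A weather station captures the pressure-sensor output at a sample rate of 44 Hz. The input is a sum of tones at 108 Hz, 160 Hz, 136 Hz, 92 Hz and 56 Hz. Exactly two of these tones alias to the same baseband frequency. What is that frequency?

4 Hz

fs/2 = 22 Hz.
108 Hz mod fs = 20 Hz.
20 Hz ≤ fs/2 = 22 Hz, appears at 20 Hz.
160 Hz mod fs = 28 Hz.
28 Hz > fs/2 = 22 Hz, folds to fs − 28 Hz = 16 Hz.
136 Hz mod fs = 4 Hz.
4 Hz ≤ fs/2 = 22 Hz, appears at 4 Hz.
92 Hz mod fs = 4 Hz.
4 Hz ≤ fs/2 = 22 Hz, appears at 4 Hz.
56 Hz mod fs = 12 Hz.
12 Hz ≤ fs/2 = 22 Hz, appears at 12 Hz.
92 Hz and 136 Hz both map to 4 Hz.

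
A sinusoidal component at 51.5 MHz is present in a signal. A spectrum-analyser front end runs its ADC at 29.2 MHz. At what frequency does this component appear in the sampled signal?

51.5 MHz mod fs = 22.3 MHz.
22.3 MHz > fs/2 = 14.6 MHz, folds to fs − 22.3 MHz = 6.9 MHz.

6.9 MHz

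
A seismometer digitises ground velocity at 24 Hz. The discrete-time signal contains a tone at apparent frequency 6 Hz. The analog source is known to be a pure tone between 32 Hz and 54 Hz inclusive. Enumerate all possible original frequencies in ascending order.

42 Hz, 54 Hz

Frequencies that alias to 6 Hz are k·fs ± 6 Hz for integer k ≥ 0.
k=0: 6 Hz.
k=1: 18 Hz, 30 Hz.
k=2: 42 Hz, 54 Hz.
k=3: 66 Hz, 78 Hz.
Within [32 Hz, 54 Hz]: 42 Hz, 54 Hz.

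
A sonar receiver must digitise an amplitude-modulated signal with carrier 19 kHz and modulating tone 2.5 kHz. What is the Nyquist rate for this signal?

43 kHz

AM sidebands sit at fc ± fm = 16.5 kHz and 21.5 kHz.
Highest-frequency component: 21.5 kHz.
Nyquist rate = 2 × 21.5 kHz = 43 kHz.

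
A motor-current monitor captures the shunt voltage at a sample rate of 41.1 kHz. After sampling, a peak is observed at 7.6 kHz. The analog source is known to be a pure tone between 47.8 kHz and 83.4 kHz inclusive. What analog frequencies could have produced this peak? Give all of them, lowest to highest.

48.7 kHz, 74.6 kHz

Frequencies that alias to 7.6 kHz are k·fs ± 7.6 kHz for integer k ≥ 0.
k=0: 7.6 kHz.
k=1: 33.5 kHz, 48.7 kHz.
k=2: 74.6 kHz, 89.8 kHz.
k=3: 115.7 kHz, 130.9 kHz.
Within [47.8 kHz, 83.4 kHz]: 48.7 kHz, 74.6 kHz.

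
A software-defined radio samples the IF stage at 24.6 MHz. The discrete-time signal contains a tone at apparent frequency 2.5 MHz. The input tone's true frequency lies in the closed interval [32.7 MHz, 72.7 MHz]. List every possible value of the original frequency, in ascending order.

Frequencies that alias to 2.5 MHz are k·fs ± 2.5 MHz for integer k ≥ 0.
k=0: 2.5 MHz.
k=1: 22.1 MHz, 27.1 MHz.
k=2: 46.7 MHz, 51.7 MHz.
k=3: 71.3 MHz, 76.3 MHz.
k=4: 95.9 MHz, 100.9 MHz.
Within [32.7 MHz, 72.7 MHz]: 46.7 MHz, 51.7 MHz, 71.3 MHz.

46.7 MHz, 51.7 MHz, 71.3 MHz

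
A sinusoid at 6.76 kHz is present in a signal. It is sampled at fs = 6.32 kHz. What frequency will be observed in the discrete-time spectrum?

0.44 kHz

6.76 kHz mod fs = 0.44 kHz.
0.44 kHz ≤ fs/2 = 3.16 kHz, appears at 0.44 kHz.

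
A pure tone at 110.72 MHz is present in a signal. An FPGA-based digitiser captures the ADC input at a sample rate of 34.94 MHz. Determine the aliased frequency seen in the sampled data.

110.72 MHz mod fs = 5.9 MHz.
5.9 MHz ≤ fs/2 = 17.47 MHz, appears at 5.9 MHz.

5.9 MHz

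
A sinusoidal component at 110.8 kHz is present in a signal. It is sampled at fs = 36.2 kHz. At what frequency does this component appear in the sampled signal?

110.8 kHz mod fs = 2.2 kHz.
2.2 kHz ≤ fs/2 = 18.1 kHz, appears at 2.2 kHz.

2.2 kHz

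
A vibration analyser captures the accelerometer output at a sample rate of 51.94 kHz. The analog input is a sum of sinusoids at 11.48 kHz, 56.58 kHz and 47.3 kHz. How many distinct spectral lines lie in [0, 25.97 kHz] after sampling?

fs/2 = 25.97 kHz.
11.48 kHz ≤ fs/2 = 25.97 kHz, passes unchanged.
56.58 kHz mod fs = 4.64 kHz.
4.64 kHz ≤ fs/2 = 25.97 kHz, appears at 4.64 kHz.
47.3 kHz > fs/2 = 25.97 kHz, folds to fs − 47.3 kHz = 4.64 kHz.
Distinct values: {4.64 kHz, 11.48 kHz} → 2.

2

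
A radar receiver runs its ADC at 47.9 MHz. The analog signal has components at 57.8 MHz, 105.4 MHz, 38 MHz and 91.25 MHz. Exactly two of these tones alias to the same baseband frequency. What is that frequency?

9.9 MHz

fs/2 = 23.95 MHz.
57.8 MHz mod fs = 9.9 MHz.
9.9 MHz ≤ fs/2 = 23.95 MHz, appears at 9.9 MHz.
105.4 MHz mod fs = 9.6 MHz.
9.6 MHz ≤ fs/2 = 23.95 MHz, appears at 9.6 MHz.
38 MHz > fs/2 = 23.95 MHz, folds to fs − 38 MHz = 9.9 MHz.
91.25 MHz mod fs = 43.35 MHz.
43.35 MHz > fs/2 = 23.95 MHz, folds to fs − 43.35 MHz = 4.55 MHz.
38 MHz and 57.8 MHz both map to 9.9 MHz.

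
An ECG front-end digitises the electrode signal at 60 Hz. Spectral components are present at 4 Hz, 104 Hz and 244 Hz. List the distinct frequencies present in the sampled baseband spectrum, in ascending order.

fs/2 = 30 Hz.
4 Hz ≤ fs/2 = 30 Hz, passes unchanged.
104 Hz mod fs = 44 Hz.
44 Hz > fs/2 = 30 Hz, folds to fs − 44 Hz = 16 Hz.
244 Hz mod fs = 4 Hz.
4 Hz ≤ fs/2 = 30 Hz, appears at 4 Hz.
Distinct values: {4 Hz, 16 Hz}.

4 Hz, 16 Hz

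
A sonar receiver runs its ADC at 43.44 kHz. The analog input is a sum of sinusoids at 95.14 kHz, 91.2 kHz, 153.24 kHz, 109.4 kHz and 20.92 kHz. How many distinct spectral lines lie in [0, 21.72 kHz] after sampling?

4

fs/2 = 21.72 kHz.
95.14 kHz mod fs = 8.26 kHz.
8.26 kHz ≤ fs/2 = 21.72 kHz, appears at 8.26 kHz.
91.2 kHz mod fs = 4.32 kHz.
4.32 kHz ≤ fs/2 = 21.72 kHz, appears at 4.32 kHz.
153.24 kHz mod fs = 22.92 kHz.
22.92 kHz > fs/2 = 21.72 kHz, folds to fs − 22.92 kHz = 20.52 kHz.
109.4 kHz mod fs = 22.52 kHz.
22.52 kHz > fs/2 = 21.72 kHz, folds to fs − 22.52 kHz = 20.92 kHz.
20.92 kHz ≤ fs/2 = 21.72 kHz, passes unchanged.
Distinct values: {4.32 kHz, 8.26 kHz, 20.52 kHz, 20.92 kHz} → 4.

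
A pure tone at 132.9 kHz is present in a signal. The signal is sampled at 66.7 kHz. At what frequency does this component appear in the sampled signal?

0.5 kHz

132.9 kHz mod fs = 66.2 kHz.
66.2 kHz > fs/2 = 33.35 kHz, folds to fs − 66.2 kHz = 0.5 kHz.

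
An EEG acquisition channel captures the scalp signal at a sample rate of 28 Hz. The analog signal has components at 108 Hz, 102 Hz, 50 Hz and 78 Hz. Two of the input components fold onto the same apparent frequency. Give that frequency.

fs/2 = 14 Hz.
108 Hz mod fs = 24 Hz.
24 Hz > fs/2 = 14 Hz, folds to fs − 24 Hz = 4 Hz.
102 Hz mod fs = 18 Hz.
18 Hz > fs/2 = 14 Hz, folds to fs − 18 Hz = 10 Hz.
50 Hz mod fs = 22 Hz.
22 Hz > fs/2 = 14 Hz, folds to fs − 22 Hz = 6 Hz.
78 Hz mod fs = 22 Hz.
22 Hz > fs/2 = 14 Hz, folds to fs − 22 Hz = 6 Hz.
50 Hz and 78 Hz both map to 6 Hz.

6 Hz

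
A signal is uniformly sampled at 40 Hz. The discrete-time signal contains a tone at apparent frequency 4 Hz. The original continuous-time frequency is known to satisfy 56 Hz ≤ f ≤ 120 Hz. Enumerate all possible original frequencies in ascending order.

Frequencies that alias to 4 Hz are k·fs ± 4 Hz for integer k ≥ 0.
k=0: 4 Hz.
k=1: 36 Hz, 44 Hz.
k=2: 76 Hz, 84 Hz.
k=3: 116 Hz, 124 Hz.
k=4: 156 Hz, 164 Hz.
Within [56 Hz, 120 Hz]: 76 Hz, 84 Hz, 116 Hz.

76 Hz, 84 Hz, 116 Hz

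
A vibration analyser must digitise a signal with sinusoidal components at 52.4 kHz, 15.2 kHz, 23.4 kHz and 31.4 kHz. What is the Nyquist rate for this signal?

104.8 kHz

Highest-frequency component: 52.4 kHz.
Nyquist rate = 2 × 52.4 kHz = 104.8 kHz.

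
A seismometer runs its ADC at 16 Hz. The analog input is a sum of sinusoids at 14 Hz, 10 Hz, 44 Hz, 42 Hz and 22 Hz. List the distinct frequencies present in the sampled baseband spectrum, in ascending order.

fs/2 = 8 Hz.
14 Hz > fs/2 = 8 Hz, folds to fs − 14 Hz = 2 Hz.
10 Hz > fs/2 = 8 Hz, folds to fs − 10 Hz = 6 Hz.
44 Hz mod fs = 12 Hz.
12 Hz > fs/2 = 8 Hz, folds to fs − 12 Hz = 4 Hz.
42 Hz mod fs = 10 Hz.
10 Hz > fs/2 = 8 Hz, folds to fs − 10 Hz = 6 Hz.
22 Hz mod fs = 6 Hz.
6 Hz ≤ fs/2 = 8 Hz, appears at 6 Hz.
Distinct values: {2 Hz, 4 Hz, 6 Hz}.

2 Hz, 4 Hz, 6 Hz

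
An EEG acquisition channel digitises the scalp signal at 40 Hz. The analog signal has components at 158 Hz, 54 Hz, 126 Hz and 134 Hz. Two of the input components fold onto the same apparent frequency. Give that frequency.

14 Hz

fs/2 = 20 Hz.
158 Hz mod fs = 38 Hz.
38 Hz > fs/2 = 20 Hz, folds to fs − 38 Hz = 2 Hz.
54 Hz mod fs = 14 Hz.
14 Hz ≤ fs/2 = 20 Hz, appears at 14 Hz.
126 Hz mod fs = 6 Hz.
6 Hz ≤ fs/2 = 20 Hz, appears at 6 Hz.
134 Hz mod fs = 14 Hz.
14 Hz ≤ fs/2 = 20 Hz, appears at 14 Hz.
54 Hz and 134 Hz both map to 14 Hz.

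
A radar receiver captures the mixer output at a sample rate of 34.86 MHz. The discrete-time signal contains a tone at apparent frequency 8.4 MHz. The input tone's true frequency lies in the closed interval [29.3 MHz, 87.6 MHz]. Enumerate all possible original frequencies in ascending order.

Frequencies that alias to 8.4 MHz are k·fs ± 8.4 MHz for integer k ≥ 0.
k=0: 8.4 MHz.
k=1: 26.46 MHz, 43.26 MHz.
k=2: 61.32 MHz, 78.12 MHz.
k=3: 96.18 MHz, 112.98 MHz.
Within [29.3 MHz, 87.6 MHz]: 43.26 MHz, 61.32 MHz, 78.12 MHz.

43.26 MHz, 61.32 MHz, 78.12 MHz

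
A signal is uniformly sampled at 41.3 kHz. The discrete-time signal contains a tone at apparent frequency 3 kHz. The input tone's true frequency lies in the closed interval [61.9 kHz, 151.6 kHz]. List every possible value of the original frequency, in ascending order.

Frequencies that alias to 3 kHz are k·fs ± 3 kHz for integer k ≥ 0.
k=0: 3 kHz.
k=1: 38.3 kHz, 44.3 kHz.
k=2: 79.6 kHz, 85.6 kHz.
k=3: 120.9 kHz, 126.9 kHz.
k=4: 162.2 kHz, 168.2 kHz.
Within [61.9 kHz, 151.6 kHz]: 79.6 kHz, 85.6 kHz, 120.9 kHz, 126.9 kHz.

79.6 kHz, 85.6 kHz, 120.9 kHz, 126.9 kHz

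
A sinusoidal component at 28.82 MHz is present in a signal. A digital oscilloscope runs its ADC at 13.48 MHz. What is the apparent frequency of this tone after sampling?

28.82 MHz mod fs = 1.86 MHz.
1.86 MHz ≤ fs/2 = 6.74 MHz, appears at 1.86 MHz.

1.86 MHz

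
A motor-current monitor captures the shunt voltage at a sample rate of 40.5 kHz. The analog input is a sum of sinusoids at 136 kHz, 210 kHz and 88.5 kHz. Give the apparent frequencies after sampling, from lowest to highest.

fs/2 = 20.25 kHz.
136 kHz mod fs = 14.5 kHz.
14.5 kHz ≤ fs/2 = 20.25 kHz, appears at 14.5 kHz.
210 kHz mod fs = 7.5 kHz.
7.5 kHz ≤ fs/2 = 20.25 kHz, appears at 7.5 kHz.
88.5 kHz mod fs = 7.5 kHz.
7.5 kHz ≤ fs/2 = 20.25 kHz, appears at 7.5 kHz.
Distinct values: {7.5 kHz, 14.5 kHz}.

7.5 kHz, 14.5 kHz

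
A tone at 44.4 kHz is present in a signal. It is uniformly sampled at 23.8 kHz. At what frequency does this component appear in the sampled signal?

3.2 kHz

44.4 kHz mod fs = 20.6 kHz.
20.6 kHz > fs/2 = 11.9 kHz, folds to fs − 20.6 kHz = 3.2 kHz.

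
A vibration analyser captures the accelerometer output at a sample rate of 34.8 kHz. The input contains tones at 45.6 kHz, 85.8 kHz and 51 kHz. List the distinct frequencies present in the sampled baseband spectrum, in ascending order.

10.8 kHz, 16.2 kHz

fs/2 = 17.4 kHz.
45.6 kHz mod fs = 10.8 kHz.
10.8 kHz ≤ fs/2 = 17.4 kHz, appears at 10.8 kHz.
85.8 kHz mod fs = 16.2 kHz.
16.2 kHz ≤ fs/2 = 17.4 kHz, appears at 16.2 kHz.
51 kHz mod fs = 16.2 kHz.
16.2 kHz ≤ fs/2 = 17.4 kHz, appears at 16.2 kHz.
Distinct values: {10.8 kHz, 16.2 kHz}.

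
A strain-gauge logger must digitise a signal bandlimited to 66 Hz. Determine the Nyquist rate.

132 Hz

Nyquist rate = 2 × 66 Hz = 132 Hz.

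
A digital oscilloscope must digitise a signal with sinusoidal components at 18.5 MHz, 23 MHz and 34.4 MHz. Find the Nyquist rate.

68.8 MHz

Highest-frequency component: 34.4 MHz.
Nyquist rate = 2 × 34.4 MHz = 68.8 MHz.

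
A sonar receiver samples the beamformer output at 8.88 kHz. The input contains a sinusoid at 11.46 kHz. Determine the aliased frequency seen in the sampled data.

11.46 kHz mod fs = 2.58 kHz.
2.58 kHz ≤ fs/2 = 4.44 kHz, appears at 2.58 kHz.

2.58 kHz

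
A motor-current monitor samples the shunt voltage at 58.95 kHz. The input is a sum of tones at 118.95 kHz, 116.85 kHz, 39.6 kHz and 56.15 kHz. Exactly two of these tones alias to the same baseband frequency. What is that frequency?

1.05 kHz

fs/2 = 29.475 kHz.
118.95 kHz mod fs = 1.05 kHz.
1.05 kHz ≤ fs/2 = 29.475 kHz, appears at 1.05 kHz.
116.85 kHz mod fs = 57.9 kHz.
57.9 kHz > fs/2 = 29.475 kHz, folds to fs − 57.9 kHz = 1.05 kHz.
39.6 kHz > fs/2 = 29.475 kHz, folds to fs − 39.6 kHz = 19.35 kHz.
56.15 kHz > fs/2 = 29.475 kHz, folds to fs − 56.15 kHz = 2.8 kHz.
116.85 kHz and 118.95 kHz both map to 1.05 kHz.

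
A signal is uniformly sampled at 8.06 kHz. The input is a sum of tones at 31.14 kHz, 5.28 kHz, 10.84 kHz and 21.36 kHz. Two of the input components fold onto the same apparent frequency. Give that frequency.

2.78 kHz

fs/2 = 4.03 kHz.
31.14 kHz mod fs = 6.96 kHz.
6.96 kHz > fs/2 = 4.03 kHz, folds to fs − 6.96 kHz = 1.1 kHz.
5.28 kHz > fs/2 = 4.03 kHz, folds to fs − 5.28 kHz = 2.78 kHz.
10.84 kHz mod fs = 2.78 kHz.
2.78 kHz ≤ fs/2 = 4.03 kHz, appears at 2.78 kHz.
21.36 kHz mod fs = 5.24 kHz.
5.24 kHz > fs/2 = 4.03 kHz, folds to fs − 5.24 kHz = 2.82 kHz.
5.28 kHz and 10.84 kHz both map to 2.78 kHz.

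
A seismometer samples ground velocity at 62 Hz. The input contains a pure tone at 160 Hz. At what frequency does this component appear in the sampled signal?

160 Hz mod fs = 36 Hz.
36 Hz > fs/2 = 31 Hz, folds to fs − 36 Hz = 26 Hz.

26 Hz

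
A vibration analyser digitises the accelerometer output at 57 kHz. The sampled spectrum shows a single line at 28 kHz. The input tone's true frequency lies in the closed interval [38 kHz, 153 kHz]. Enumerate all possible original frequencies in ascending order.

Frequencies that alias to 28 kHz are k·fs ± 28 kHz for integer k ≥ 0.
k=0: 28 kHz.
k=1: 29 kHz, 85 kHz.
k=2: 86 kHz, 142 kHz.
k=3: 143 kHz, 199 kHz.
k=4: 200 kHz, 256 kHz.
Within [38 kHz, 153 kHz]: 85 kHz, 86 kHz, 142 kHz, 143 kHz.

85 kHz, 86 kHz, 142 kHz, 143 kHz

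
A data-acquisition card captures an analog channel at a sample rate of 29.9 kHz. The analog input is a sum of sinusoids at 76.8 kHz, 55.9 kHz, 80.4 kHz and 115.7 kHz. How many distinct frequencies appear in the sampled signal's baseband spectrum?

fs/2 = 14.95 kHz.
76.8 kHz mod fs = 17 kHz.
17 kHz > fs/2 = 14.95 kHz, folds to fs − 17 kHz = 12.9 kHz.
55.9 kHz mod fs = 26 kHz.
26 kHz > fs/2 = 14.95 kHz, folds to fs − 26 kHz = 3.9 kHz.
80.4 kHz mod fs = 20.6 kHz.
20.6 kHz > fs/2 = 14.95 kHz, folds to fs − 20.6 kHz = 9.3 kHz.
115.7 kHz mod fs = 26 kHz.
26 kHz > fs/2 = 14.95 kHz, folds to fs − 26 kHz = 3.9 kHz.
Distinct values: {3.9 kHz, 9.3 kHz, 12.9 kHz} → 3.

3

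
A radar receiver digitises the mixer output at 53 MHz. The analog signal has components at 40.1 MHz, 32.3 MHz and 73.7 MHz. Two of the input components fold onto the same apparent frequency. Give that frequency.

fs/2 = 26.5 MHz.
40.1 MHz > fs/2 = 26.5 MHz, folds to fs − 40.1 MHz = 12.9 MHz.
32.3 MHz > fs/2 = 26.5 MHz, folds to fs − 32.3 MHz = 20.7 MHz.
73.7 MHz mod fs = 20.7 MHz.
20.7 MHz ≤ fs/2 = 26.5 MHz, appears at 20.7 MHz.
32.3 MHz and 73.7 MHz both map to 20.7 MHz.

20.7 MHz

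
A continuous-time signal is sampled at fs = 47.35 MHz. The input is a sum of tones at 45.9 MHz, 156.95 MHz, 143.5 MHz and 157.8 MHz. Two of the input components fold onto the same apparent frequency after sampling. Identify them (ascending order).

45.9 MHz, 143.5 MHz

fs/2 = 23.675 MHz.
45.9 MHz > fs/2 = 23.675 MHz, folds to fs − 45.9 MHz = 1.45 MHz.
156.95 MHz mod fs = 14.9 MHz.
14.9 MHz ≤ fs/2 = 23.675 MHz, appears at 14.9 MHz.
143.5 MHz mod fs = 1.45 MHz.
1.45 MHz ≤ fs/2 = 23.675 MHz, appears at 1.45 MHz.
157.8 MHz mod fs = 15.75 MHz.
15.75 MHz ≤ fs/2 = 23.675 MHz, appears at 15.75 MHz.
45.9 MHz and 143.5 MHz both map to 1.45 MHz.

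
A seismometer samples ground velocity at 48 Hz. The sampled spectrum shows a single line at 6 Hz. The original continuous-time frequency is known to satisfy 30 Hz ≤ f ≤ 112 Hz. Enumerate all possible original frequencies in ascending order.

Frequencies that alias to 6 Hz are k·fs ± 6 Hz for integer k ≥ 0.
k=0: 6 Hz.
k=1: 42 Hz, 54 Hz.
k=2: 90 Hz, 102 Hz.
k=3: 138 Hz, 150 Hz.
Within [30 Hz, 112 Hz]: 42 Hz, 54 Hz, 90 Hz, 102 Hz.

42 Hz, 54 Hz, 90 Hz, 102 Hz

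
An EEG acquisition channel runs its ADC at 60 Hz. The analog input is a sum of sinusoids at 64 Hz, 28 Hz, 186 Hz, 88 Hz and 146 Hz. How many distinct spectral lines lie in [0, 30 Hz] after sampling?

fs/2 = 30 Hz.
64 Hz mod fs = 4 Hz.
4 Hz ≤ fs/2 = 30 Hz, appears at 4 Hz.
28 Hz ≤ fs/2 = 30 Hz, passes unchanged.
186 Hz mod fs = 6 Hz.
6 Hz ≤ fs/2 = 30 Hz, appears at 6 Hz.
88 Hz mod fs = 28 Hz.
28 Hz ≤ fs/2 = 30 Hz, appears at 28 Hz.
146 Hz mod fs = 26 Hz.
26 Hz ≤ fs/2 = 30 Hz, appears at 26 Hz.
Distinct values: {4 Hz, 6 Hz, 26 Hz, 28 Hz} → 4.

4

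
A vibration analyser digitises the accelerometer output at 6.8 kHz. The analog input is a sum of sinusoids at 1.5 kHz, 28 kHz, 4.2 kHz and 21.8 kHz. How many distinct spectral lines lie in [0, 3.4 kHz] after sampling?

fs/2 = 3.4 kHz.
1.5 kHz ≤ fs/2 = 3.4 kHz, passes unchanged.
28 kHz mod fs = 0.8 kHz.
0.8 kHz ≤ fs/2 = 3.4 kHz, appears at 0.8 kHz.
4.2 kHz > fs/2 = 3.4 kHz, folds to fs − 4.2 kHz = 2.6 kHz.
21.8 kHz mod fs = 1.4 kHz.
1.4 kHz ≤ fs/2 = 3.4 kHz, appears at 1.4 kHz.
Distinct values: {0.8 kHz, 1.4 kHz, 1.5 kHz, 2.6 kHz} → 4.

4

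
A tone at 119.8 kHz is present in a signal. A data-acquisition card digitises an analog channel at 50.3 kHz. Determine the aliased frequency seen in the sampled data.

19.2 kHz

119.8 kHz mod fs = 19.2 kHz.
19.2 kHz ≤ fs/2 = 25.15 kHz, appears at 19.2 kHz.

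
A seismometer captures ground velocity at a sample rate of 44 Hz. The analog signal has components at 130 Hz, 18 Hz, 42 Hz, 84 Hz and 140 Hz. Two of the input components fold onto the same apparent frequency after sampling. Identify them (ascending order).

fs/2 = 22 Hz.
130 Hz mod fs = 42 Hz.
42 Hz > fs/2 = 22 Hz, folds to fs − 42 Hz = 2 Hz.
18 Hz ≤ fs/2 = 22 Hz, passes unchanged.
42 Hz > fs/2 = 22 Hz, folds to fs − 42 Hz = 2 Hz.
84 Hz mod fs = 40 Hz.
40 Hz > fs/2 = 22 Hz, folds to fs − 40 Hz = 4 Hz.
140 Hz mod fs = 8 Hz.
8 Hz ≤ fs/2 = 22 Hz, appears at 8 Hz.
42 Hz and 130 Hz both map to 2 Hz.

42 Hz, 130 Hz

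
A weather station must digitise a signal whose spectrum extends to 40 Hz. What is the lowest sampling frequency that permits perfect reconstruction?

Nyquist rate = 2 × 40 Hz = 80 Hz.

80 Hz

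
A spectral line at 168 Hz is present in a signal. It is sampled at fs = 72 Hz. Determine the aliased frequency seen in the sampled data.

24 Hz

168 Hz mod fs = 24 Hz.
24 Hz ≤ fs/2 = 36 Hz, appears at 24 Hz.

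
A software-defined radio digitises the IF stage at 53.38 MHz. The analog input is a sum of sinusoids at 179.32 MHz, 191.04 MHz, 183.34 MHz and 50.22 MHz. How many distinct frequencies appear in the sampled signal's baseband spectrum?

fs/2 = 26.69 MHz.
179.32 MHz mod fs = 19.18 MHz.
19.18 MHz ≤ fs/2 = 26.69 MHz, appears at 19.18 MHz.
191.04 MHz mod fs = 30.9 MHz.
30.9 MHz > fs/2 = 26.69 MHz, folds to fs − 30.9 MHz = 22.48 MHz.
183.34 MHz mod fs = 23.2 MHz.
23.2 MHz ≤ fs/2 = 26.69 MHz, appears at 23.2 MHz.
50.22 MHz > fs/2 = 26.69 MHz, folds to fs − 50.22 MHz = 3.16 MHz.
Distinct values: {3.16 MHz, 19.18 MHz, 22.48 MHz, 23.2 MHz} → 4.

4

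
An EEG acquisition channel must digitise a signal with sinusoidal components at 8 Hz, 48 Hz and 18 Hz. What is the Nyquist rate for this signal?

96 Hz

Highest-frequency component: 48 Hz.
Nyquist rate = 2 × 48 Hz = 96 Hz.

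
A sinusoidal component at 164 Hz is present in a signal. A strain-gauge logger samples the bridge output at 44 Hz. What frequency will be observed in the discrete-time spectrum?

164 Hz mod fs = 32 Hz.
32 Hz > fs/2 = 22 Hz, folds to fs − 32 Hz = 12 Hz.

12 Hz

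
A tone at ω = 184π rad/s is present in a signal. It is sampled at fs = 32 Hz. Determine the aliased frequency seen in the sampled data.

ω = 184π rad/s → f = ω/(2π) = 92 Hz.
92 Hz mod fs = 28 Hz.
28 Hz > fs/2 = 16 Hz, folds to fs − 28 Hz = 4 Hz.

4 Hz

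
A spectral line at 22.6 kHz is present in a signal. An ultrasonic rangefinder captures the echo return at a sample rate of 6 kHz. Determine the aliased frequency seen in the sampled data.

1.4 kHz

22.6 kHz mod fs = 4.6 kHz.
4.6 kHz > fs/2 = 3 kHz, folds to fs − 4.6 kHz = 1.4 kHz.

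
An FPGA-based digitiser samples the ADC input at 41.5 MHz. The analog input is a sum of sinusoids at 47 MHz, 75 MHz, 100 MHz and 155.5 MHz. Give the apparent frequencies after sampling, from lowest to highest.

5.5 MHz, 8 MHz, 10.5 MHz, 17 MHz

fs/2 = 20.75 MHz.
47 MHz mod fs = 5.5 MHz.
5.5 MHz ≤ fs/2 = 20.75 MHz, appears at 5.5 MHz.
75 MHz mod fs = 33.5 MHz.
33.5 MHz > fs/2 = 20.75 MHz, folds to fs − 33.5 MHz = 8 MHz.
100 MHz mod fs = 17 MHz.
17 MHz ≤ fs/2 = 20.75 MHz, appears at 17 MHz.
155.5 MHz mod fs = 31 MHz.
31 MHz > fs/2 = 20.75 MHz, folds to fs − 31 MHz = 10.5 MHz.
Distinct values: {5.5 MHz, 8 MHz, 10.5 MHz, 17 MHz}.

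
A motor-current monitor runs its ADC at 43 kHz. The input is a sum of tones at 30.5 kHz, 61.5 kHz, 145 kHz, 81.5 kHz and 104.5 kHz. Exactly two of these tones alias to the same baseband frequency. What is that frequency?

18.5 kHz

fs/2 = 21.5 kHz.
30.5 kHz > fs/2 = 21.5 kHz, folds to fs − 30.5 kHz = 12.5 kHz.
61.5 kHz mod fs = 18.5 kHz.
18.5 kHz ≤ fs/2 = 21.5 kHz, appears at 18.5 kHz.
145 kHz mod fs = 16 kHz.
16 kHz ≤ fs/2 = 21.5 kHz, appears at 16 kHz.
81.5 kHz mod fs = 38.5 kHz.
38.5 kHz > fs/2 = 21.5 kHz, folds to fs − 38.5 kHz = 4.5 kHz.
104.5 kHz mod fs = 18.5 kHz.
18.5 kHz ≤ fs/2 = 21.5 kHz, appears at 18.5 kHz.
61.5 kHz and 104.5 kHz both map to 18.5 kHz.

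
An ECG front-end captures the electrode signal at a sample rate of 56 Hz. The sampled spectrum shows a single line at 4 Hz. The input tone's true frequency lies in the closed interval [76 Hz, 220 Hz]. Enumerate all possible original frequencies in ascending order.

108 Hz, 116 Hz, 164 Hz, 172 Hz, 220 Hz

Frequencies that alias to 4 Hz are k·fs ± 4 Hz for integer k ≥ 0.
k=0: 4 Hz.
k=1: 52 Hz, 60 Hz.
k=2: 108 Hz, 116 Hz.
k=3: 164 Hz, 172 Hz.
k=4: 220 Hz, 228 Hz.
k=5: 276 Hz, 284 Hz.
Within [76 Hz, 220 Hz]: 108 Hz, 116 Hz, 164 Hz, 172 Hz, 220 Hz.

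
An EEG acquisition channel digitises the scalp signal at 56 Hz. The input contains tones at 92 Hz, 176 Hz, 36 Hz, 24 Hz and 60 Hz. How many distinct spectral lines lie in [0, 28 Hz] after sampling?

fs/2 = 28 Hz.
92 Hz mod fs = 36 Hz.
36 Hz > fs/2 = 28 Hz, folds to fs − 36 Hz = 20 Hz.
176 Hz mod fs = 8 Hz.
8 Hz ≤ fs/2 = 28 Hz, appears at 8 Hz.
36 Hz > fs/2 = 28 Hz, folds to fs − 36 Hz = 20 Hz.
24 Hz ≤ fs/2 = 28 Hz, passes unchanged.
60 Hz mod fs = 4 Hz.
4 Hz ≤ fs/2 = 28 Hz, appears at 4 Hz.
Distinct values: {4 Hz, 8 Hz, 20 Hz, 24 Hz} → 4.

4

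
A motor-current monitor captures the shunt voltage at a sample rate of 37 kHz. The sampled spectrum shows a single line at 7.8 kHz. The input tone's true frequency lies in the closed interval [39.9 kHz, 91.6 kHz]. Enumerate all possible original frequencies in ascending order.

Frequencies that alias to 7.8 kHz are k·fs ± 7.8 kHz for integer k ≥ 0.
k=0: 7.8 kHz.
k=1: 29.2 kHz, 44.8 kHz.
k=2: 66.2 kHz, 81.8 kHz.
k=3: 103.2 kHz, 118.8 kHz.
Within [39.9 kHz, 91.6 kHz]: 44.8 kHz, 66.2 kHz, 81.8 kHz.

44.8 kHz, 66.2 kHz, 81.8 kHz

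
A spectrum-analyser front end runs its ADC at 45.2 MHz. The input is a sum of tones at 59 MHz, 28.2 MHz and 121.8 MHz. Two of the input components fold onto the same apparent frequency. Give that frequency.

fs/2 = 22.6 MHz.
59 MHz mod fs = 13.8 MHz.
13.8 MHz ≤ fs/2 = 22.6 MHz, appears at 13.8 MHz.
28.2 MHz > fs/2 = 22.6 MHz, folds to fs − 28.2 MHz = 17 MHz.
121.8 MHz mod fs = 31.4 MHz.
31.4 MHz > fs/2 = 22.6 MHz, folds to fs − 31.4 MHz = 13.8 MHz.
59 MHz and 121.8 MHz both map to 13.8 MHz.

13.8 MHz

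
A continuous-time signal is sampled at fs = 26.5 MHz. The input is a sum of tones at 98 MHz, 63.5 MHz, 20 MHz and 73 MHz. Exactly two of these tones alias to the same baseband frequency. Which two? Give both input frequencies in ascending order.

fs/2 = 13.25 MHz.
98 MHz mod fs = 18.5 MHz.
18.5 MHz > fs/2 = 13.25 MHz, folds to fs − 18.5 MHz = 8 MHz.
63.5 MHz mod fs = 10.5 MHz.
10.5 MHz ≤ fs/2 = 13.25 MHz, appears at 10.5 MHz.
20 MHz > fs/2 = 13.25 MHz, folds to fs − 20 MHz = 6.5 MHz.
73 MHz mod fs = 20 MHz.
20 MHz > fs/2 = 13.25 MHz, folds to fs − 20 MHz = 6.5 MHz.
20 MHz and 73 MHz both map to 6.5 MHz.

20 MHz, 73 MHz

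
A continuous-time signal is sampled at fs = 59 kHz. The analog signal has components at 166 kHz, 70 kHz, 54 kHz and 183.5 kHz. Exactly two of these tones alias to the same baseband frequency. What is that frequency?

fs/2 = 29.5 kHz.
166 kHz mod fs = 48 kHz.
48 kHz > fs/2 = 29.5 kHz, folds to fs − 48 kHz = 11 kHz.
70 kHz mod fs = 11 kHz.
11 kHz ≤ fs/2 = 29.5 kHz, appears at 11 kHz.
54 kHz > fs/2 = 29.5 kHz, folds to fs − 54 kHz = 5 kHz.
183.5 kHz mod fs = 6.5 kHz.
6.5 kHz ≤ fs/2 = 29.5 kHz, appears at 6.5 kHz.
70 kHz and 166 kHz both map to 11 kHz.

11 kHz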